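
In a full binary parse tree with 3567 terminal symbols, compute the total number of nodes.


Leaf nodes (terminals): 3567
Internal nodes = n - 1 = 3567 - 1 = 3566
Total = leaves + internal = 3567 + 3566 = 7133

7133


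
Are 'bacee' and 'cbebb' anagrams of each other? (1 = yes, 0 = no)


Sort characters of 'bacee': 'abcee'
Sort characters of 'cbebb': 'bbbce'
Sorted forms differ -> they are NOT anagrams
Result: 0

0


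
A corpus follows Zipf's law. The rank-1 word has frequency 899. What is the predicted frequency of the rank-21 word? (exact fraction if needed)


Zipf's law: freq(rank) = f1 / rank
f1 = 899, rank = 21
freq = 899 / 21
GCD(899, 21) = 1
Simplified: 899/21

899/21


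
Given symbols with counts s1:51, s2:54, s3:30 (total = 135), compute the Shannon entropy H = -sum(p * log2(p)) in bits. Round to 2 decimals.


Computing entropy H = -sum(p_i * log2(p_i)):
  s1: p = 51/135 = 0.3778, -p*log2(p) = 0.5305
  s2: p = 54/135 = 0.4000, -p*log2(p) = 0.5288
  s3: p = 30/135 = 0.2222, -p*log2(p) = 0.4822
H = sum of terms = 1.5415
Rounded to 2 decimals: 1.54

1.54


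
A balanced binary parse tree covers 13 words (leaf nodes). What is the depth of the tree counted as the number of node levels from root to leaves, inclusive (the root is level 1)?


In a balanced binary tree with n leaves the deepest leaf is ceil(log2(n)) edges below the root,
so counting node levels inclusive of root and leaves gives ceil(log2(n)) + 1 levels.
log2(13) = 3.7004
ceil(3.7004) = 4
levels = 4 + 1 = 5

5


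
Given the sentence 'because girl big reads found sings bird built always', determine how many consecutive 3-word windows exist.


Word trigrams from [9] words:
  Trigram 1: (because girl big)
  Trigram 2: (girl big reads)
  Trigram 3: (big reads found)
  Trigram 4: (reads found sings)
  Trigram 5: (found sings bird)
  Trigram 6: (sings bird built)
  Trigram 7: (bird built always)
Total word trigrams: 9 - 2 = 7

7


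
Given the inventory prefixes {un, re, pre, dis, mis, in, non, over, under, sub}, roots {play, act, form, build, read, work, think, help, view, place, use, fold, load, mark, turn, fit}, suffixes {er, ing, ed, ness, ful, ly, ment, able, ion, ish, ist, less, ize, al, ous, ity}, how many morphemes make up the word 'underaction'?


Segmenting 'underaction' against the inventory:
  'under' -> prefix (morpheme 1)
  'act' -> root (morpheme 2)
  'ion' -> suffix (morpheme 3)
Total morphemes: 3

3


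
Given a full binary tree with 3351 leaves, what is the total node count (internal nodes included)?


Leaf nodes (terminals): 3351
Internal nodes = n - 1 = 3351 - 1 = 3350
Total = leaves + internal = 3351 + 3350 = 6701

6701


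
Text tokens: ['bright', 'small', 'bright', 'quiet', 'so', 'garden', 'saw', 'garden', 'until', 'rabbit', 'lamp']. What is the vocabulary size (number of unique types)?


Listing all tokens and tracking unique types:
  Token 1: 'bright' -> NEW (unique so far: 1)
  Token 2: 'small' -> NEW (unique so far: 2)
  Token 3: 'bright' -> duplicate (unique so far: 2)
  Token 4: 'quiet' -> NEW (unique so far: 3)
  Token 5: 'so' -> NEW (unique so far: 4)
  Token 6: 'garden' -> NEW (unique so far: 5)
  Token 7: 'saw' -> NEW (unique so far: 6)
  Token 8: 'garden' -> duplicate (unique so far: 6)
  Token 9: 'until' -> NEW (unique so far: 7)
  Token 10: 'rabbit' -> NEW (unique so far: 8)
  Token 11: 'lamp' -> NEW (unique so far: 9)
Unique types: ('bright', 'garden', 'lamp', 'quiet', 'rabbit', 'saw', 'small', 'so', 'until')
Vocabulary size: 9

9


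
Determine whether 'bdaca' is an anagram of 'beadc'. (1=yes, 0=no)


Sort characters of 'bdaca': 'aabcd'
Sort characters of 'beadc': 'abcde'
Sorted forms differ -> they are NOT anagrams
Result: 0

0


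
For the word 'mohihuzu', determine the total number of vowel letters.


Scanning each character of 'mohihuzu':
  Position 1: 'm' -> consonant (running count: 0)
  Position 2: 'o' -> vowel (running count: 1)
  Position 3: 'h' -> consonant (running count: 1)
  Position 4: 'i' -> vowel (running count: 2)
  Position 5: 'h' -> consonant (running count: 2)
  Position 6: 'u' -> vowel (running count: 3)
  Position 7: 'z' -> consonant (running count: 3)
  Position 8: 'u' -> vowel (running count: 4)
Total vowels: 4

4


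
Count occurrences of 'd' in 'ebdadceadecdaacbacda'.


Scanning 'ebdadceadecdaacbacda' for 'd':
  Position 2: 'd' -> MATCH (count: 1)
  Position 4: 'd' -> MATCH (count: 2)
  Position 8: 'd' -> MATCH (count: 3)
  Position 11: 'd' -> MATCH (count: 4)
  Position 18: 'd' -> MATCH (count: 5)
Total occurrences of 'd': 5

5


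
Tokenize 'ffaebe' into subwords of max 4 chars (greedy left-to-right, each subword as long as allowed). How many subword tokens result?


'ffaebe' has 6 characters.
Chunking with max size 4:
  Chunk 1: 'ffae' (positions 0-3)
  Chunk 2: 'be' (positions 4-5)
Total chunks: ceil(6 / 4) = 2

2


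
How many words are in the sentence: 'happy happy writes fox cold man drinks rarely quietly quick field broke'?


Counting words by splitting on spaces:
  Word 1: 'happy'
  Word 2: 'happy'
  Word 3: 'writes'
  Word 4: 'fox'
  Word 5: 'cold'
  Word 6: 'man'
  Word 7: 'drinks'
  Word 8: 'rarely'
  Word 9: 'quietly'
  Word 10: 'quick'
  Word 11: 'field'
  Word 12: 'broke'
Total words: 12

12


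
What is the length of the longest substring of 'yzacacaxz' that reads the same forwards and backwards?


Scanning 'yzacacaxz' for palindromic substrings.
Substring at positions 2-6: 'acaca'.
Check: reverse('acaca') = 'acaca' -> palindrome confirmed.
Neighbouring characters ('z' / 'x') break symmetry, so it cannot extend further.
No longer palindromic substring exists; longest length = 5

5


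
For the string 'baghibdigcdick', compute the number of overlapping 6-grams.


String 'baghibdigcdick' has length L = 14.
Number of overlapping n-grams = L - n + 1
Substituting: 14 - 6 + 1 = 9

9


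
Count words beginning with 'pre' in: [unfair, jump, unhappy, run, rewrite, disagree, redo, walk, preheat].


Checking each word for prefix 'pre':
  'unfair' -> no (count: 0)
  'jump' -> no (count: 0)
  'unhappy' -> no (count: 0)
  'run' -> no (count: 0)
  'rewrite' -> no (count: 0)
  'disagree' -> no (count: 0)
  'redo' -> no (count: 0)
  'walk' -> no (count: 0)
  'preheat' -> YES, starts with 'pre' (count: 1)
Total with prefix 'pre': 1

1


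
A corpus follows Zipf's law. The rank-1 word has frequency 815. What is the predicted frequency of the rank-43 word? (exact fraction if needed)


Zipf's law: freq(rank) = f1 / rank
f1 = 815, rank = 43
freq = 815 / 43
GCD(815, 43) = 1
Simplified: 815/43

815/43


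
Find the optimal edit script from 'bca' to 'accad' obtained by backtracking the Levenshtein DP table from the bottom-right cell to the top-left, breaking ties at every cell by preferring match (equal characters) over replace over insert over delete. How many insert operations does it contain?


Edit distance = 3. Backtracking from cell (3, 5) with preference match > replace > insert > delete,
then listing the resulting alignment 'bca' -> 'accad' left to right:
  Step 1: insert 'a' [insertion #1]
  Step 2: replace b->c
  Step 3: keep 'c'
  Step 4: keep 'a'
  Step 5: insert 'd' [insertion #2]
Total insertions: 2

2


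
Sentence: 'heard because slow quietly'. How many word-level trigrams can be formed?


Word trigrams from [4] words:
  Trigram 1: (heard because slow)
  Trigram 2: (because slow quietly)
Total word trigrams: 4 - 2 = 2

2


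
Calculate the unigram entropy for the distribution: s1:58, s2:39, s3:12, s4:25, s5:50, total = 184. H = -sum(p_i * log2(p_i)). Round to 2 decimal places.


Computing entropy H = -sum(p_i * log2(p_i)):
  s1: p = 58/184 = 0.3152, -p*log2(p) = 0.5250
  s2: p = 39/184 = 0.2120, -p*log2(p) = 0.4744
  s3: p = 12/184 = 0.0652, -p*log2(p) = 0.2569
  s4: p = 25/184 = 0.1359, -p*log2(p) = 0.3913
  s5: p = 50/184 = 0.2717, -p*log2(p) = 0.5108
H = sum of terms = 2.1584
Rounded to 2 decimals: 2.16

2.16


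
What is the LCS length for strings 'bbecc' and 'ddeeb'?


DP table for LCS of 'bbecc' and 'ddeeb':
       d  d  e  e  b
    0  0  0  0  0  0
  b 0  0  0  0  0  1
  b 0  0  0  0  0  1
  e 0  0  0  1  1  1
  c 0  0  0  1  1  1
  c 0  0  0  1  1  1
LCS: 'b'
LCS length = 1

1


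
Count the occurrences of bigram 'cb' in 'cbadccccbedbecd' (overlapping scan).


Scanning 'cbadccccbedbecd' for bigram 'cb':
  Position 0: 'cb' -> MATCH
  Position 1: 'ba' -> no
  Position 2: 'ad' -> no
  Position 3: 'dc' -> no
  Position 4: 'cc' -> no
  Position 5: 'cc' -> no
  Position 6: 'cc' -> no
  Position 7: 'cb' -> MATCH
  Position 8: 'be' -> no
  Position 9: 'ed' -> no
  Position 10: 'db' -> no
  Position 11: 'be' -> no
  Position 12: 'ec' -> no
  Position 13: 'cd' -> no
Total matches: 2

2


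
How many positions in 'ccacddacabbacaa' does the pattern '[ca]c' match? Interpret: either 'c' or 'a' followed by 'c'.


Pattern: [ca]c means either 'c' or 'a' followed by 'c'.
Scanning 'ccacddacabbacaa' position-by-position:
  Pos 0: window 'cc' -> MATCH
  Pos 1: window 'ca' -> no
  Pos 2: window 'ac' -> MATCH
  Pos 3: window 'cd' -> no
  Pos 4: window 'dd' -> no
  Pos 5: window 'da' -> no
  Pos 6: window 'ac' -> MATCH
  Pos 7: window 'ca' -> no
  Pos 8: window 'ab' -> no
  Pos 9: window 'bb' -> no
  Pos 10: window 'ba' -> no
  Pos 11: window 'ac' -> MATCH
  Pos 12: window 'ca' -> no
  Pos 13: window 'aa' -> no
  Pos 14: window 'a' -> no
Total matches: 4

4


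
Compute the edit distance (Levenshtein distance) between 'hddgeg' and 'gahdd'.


Building DP table for s1='hddgeg' (len 6) and s2='gahdd' (len 5):
       g  a  h  d  d
    0  1  2  3  4  5
  h 1  1  2  2  3  4
  d 2  2  2  3  2  3
  d 3  3  3  3  3  2
  g 4  3  4  4  4  3
  e 5  4  4  5  5  4
  g 6  5  5  5  6  5
Edit distance = dp[6][5] = 5

5


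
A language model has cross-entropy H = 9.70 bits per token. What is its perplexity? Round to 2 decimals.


Perplexity formula: PP = 2^H
H = 9.70
PP = 2^9.70
Decompose: 2^9.70 = 2^9 * 2^0.70
2^9 = 512, 2^0.70 ~ 1.6245048
PP ~ 512 * 1.6245048 = 831.7464576
Rounded to 2 decimals: 831.75

831.75


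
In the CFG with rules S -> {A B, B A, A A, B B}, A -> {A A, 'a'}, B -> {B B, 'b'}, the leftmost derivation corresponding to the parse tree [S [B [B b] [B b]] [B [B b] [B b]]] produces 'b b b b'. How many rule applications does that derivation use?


Every bracketed nonterminal node [X ...] in the tree is produced by exactly one rule application.
Reading the tree off as a leftmost derivation:
  Step 1: S  =>  B B   (applied S -> B B)
  Step 2: B B  =>  B B B   (applied B -> B B)
  Step 3: B B B  =>  b B B   (applied B -> b)
  Step 4: b B B  =>  b b B   (applied B -> b)
  Step 5: b b B  =>  b b B B   (applied B -> B B)
  Step 6: b b B B  =>  b b b B   (applied B -> b)
  Step 7: b b b B  =>  b b b b   (applied B -> b)
Final yield: b b b b
Total rewrite steps: 7

7


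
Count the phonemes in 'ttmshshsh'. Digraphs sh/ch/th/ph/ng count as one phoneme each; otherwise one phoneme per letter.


Parsing 'ttmshshsh' greedily, digraphs first:
  't' -> consonant phoneme (phonemes so far: 1)
  't' -> consonant phoneme (phonemes so far: 2)
  'm' -> consonant phoneme (phonemes so far: 3)
  'sh' -> digraph (1 consonant phoneme) (phonemes so far: 4)
  'sh' -> digraph (1 consonant phoneme) (phonemes so far: 5)
  'sh' -> digraph (1 consonant phoneme) (phonemes so far: 6)
Total phonemes: 6

6


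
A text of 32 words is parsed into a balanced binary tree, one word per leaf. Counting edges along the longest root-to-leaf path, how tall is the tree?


In a balanced binary tree with n leaves the deepest leaf is ceil(log2(n)) edges below the root.
log2(32) = 5.0000
ceil(5.0000) = 5
height (edges) = 5

5


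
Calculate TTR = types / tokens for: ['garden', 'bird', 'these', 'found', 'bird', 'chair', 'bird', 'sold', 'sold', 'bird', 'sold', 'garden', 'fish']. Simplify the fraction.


Tokens: 13
Unique types: ('bird', 'chair', 'fish', 'found', 'garden', 'sold', 'these') = 7
TTR = 7/13
Already in lowest terms.

7/13


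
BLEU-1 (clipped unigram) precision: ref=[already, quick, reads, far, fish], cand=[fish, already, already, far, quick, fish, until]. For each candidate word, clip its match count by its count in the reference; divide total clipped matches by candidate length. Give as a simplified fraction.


Reference word counts: {'already': 1, 'far': 1, 'fish': 1, 'quick': 1, 'reads': 1}
Checking each candidate word (with clipping):
  'fish' -> in reference (ref count 1, used 1/1) -> match (matches: 1)
  'already' -> in reference (ref count 1, used 1/1) -> match (matches: 2)
  'already' -> ref count 1 already used up (1/1) -> clipped, no match (matches: 2)
  'far' -> in reference (ref count 1, used 1/1) -> match (matches: 3)
  'quick' -> in reference (ref count 1, used 1/1) -> match (matches: 4)
  'fish' -> ref count 1 already used up (1/1) -> clipped, no match (matches: 4)
  'until' -> not in reference -> no match (matches: 4)
Clipped matches: 4, Candidate length: 7
Precision = 4/7

4/7


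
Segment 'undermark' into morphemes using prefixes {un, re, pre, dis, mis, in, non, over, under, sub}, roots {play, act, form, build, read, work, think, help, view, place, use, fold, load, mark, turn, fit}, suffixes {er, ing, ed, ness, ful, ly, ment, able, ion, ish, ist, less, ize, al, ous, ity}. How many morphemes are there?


Segmenting 'undermark' against the inventory:
  'under' -> prefix (morpheme 1)
  'mark' -> root (morpheme 2)
Total morphemes: 2

2


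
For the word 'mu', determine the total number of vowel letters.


Scanning each character of 'mu':
  Position 1: 'm' -> consonant (running count: 0)
  Position 2: 'u' -> vowel (running count: 1)
Total vowels: 1

1


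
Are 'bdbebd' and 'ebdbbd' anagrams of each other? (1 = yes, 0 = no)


Sort characters of 'bdbebd': 'bbbdde'
Sort characters of 'ebdbbd': 'bbbdde'
Sorted forms match -> they ARE anagrams
Result: 1

1


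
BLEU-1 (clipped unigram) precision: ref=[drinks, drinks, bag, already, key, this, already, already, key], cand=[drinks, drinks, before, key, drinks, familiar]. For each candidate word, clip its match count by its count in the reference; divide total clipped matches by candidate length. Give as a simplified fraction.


Reference word counts: {'already': 3, 'bag': 1, 'drinks': 2, 'key': 2, 'this': 1}
Checking each candidate word (with clipping):
  'drinks' -> in reference (ref count 2, used 1/2) -> match (matches: 1)
  'drinks' -> in reference (ref count 2, used 2/2) -> match (matches: 2)
  'before' -> not in reference -> no match (matches: 2)
  'key' -> in reference (ref count 2, used 1/2) -> match (matches: 3)
  'drinks' -> ref count 2 already used up (2/2) -> clipped, no match (matches: 3)
  'familiar' -> not in reference -> no match (matches: 3)
Clipped matches: 3, Candidate length: 6
Precision = 3/6 = 1/2

1/2


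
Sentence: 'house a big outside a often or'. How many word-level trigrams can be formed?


Word trigrams from [7] words:
  Trigram 1: (house a big)
  Trigram 2: (a big outside)
  Trigram 3: (big outside a)
  Trigram 4: (outside a often)
  Trigram 5: (a often or)
Total word trigrams: 7 - 2 = 5

5


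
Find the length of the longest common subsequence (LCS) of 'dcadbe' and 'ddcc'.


DP table for LCS of 'dcadbe' and 'ddcc':
       d  d  c  c
    0  0  0  0  0
  d 0  1  1  1  1
  c 0  1  1  2  2
  a 0  1  1  2  2
  d 0  1  2  2  2
  b 0  1  2  2  2
  e 0  1  2  2  2
LCS: 'dc'
LCS length = 2

2


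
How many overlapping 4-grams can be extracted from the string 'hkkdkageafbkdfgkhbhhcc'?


String 'hkkdkageafbkdfgkhbhhcc' has length L = 22.
Number of overlapping n-grams = L - n + 1
Substituting: 22 - 4 + 1 = 19

19


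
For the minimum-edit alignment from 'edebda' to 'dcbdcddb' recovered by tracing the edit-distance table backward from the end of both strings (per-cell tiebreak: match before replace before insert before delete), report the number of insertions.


Edit distance = 6. Backtracking from cell (6, 8) with preference match > replace > insert > delete,
then listing the resulting alignment 'edebda' -> 'dcbdcddb' left to right:
  Step 1: insert 'd' [insertion #1]
  Step 2: insert 'c' [insertion #2]
  Step 3: replace e->b
  Step 4: keep 'd'
  Step 5: replace e->c
  Step 6: replace b->d
  Step 7: keep 'd'
  Step 8: replace a->b
Total insertions: 2

2


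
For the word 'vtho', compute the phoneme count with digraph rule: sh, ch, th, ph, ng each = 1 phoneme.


Parsing 'vtho' greedily, digraphs first:
  'v' -> consonant phoneme (phonemes so far: 1)
  'th' -> digraph (1 consonant phoneme) (phonemes so far: 2)
  'o' -> vowel phoneme (phonemes so far: 3)
Total phonemes: 3

3


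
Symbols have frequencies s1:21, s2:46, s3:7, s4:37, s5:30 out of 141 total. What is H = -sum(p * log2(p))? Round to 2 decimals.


Computing entropy H = -sum(p_i * log2(p_i)):
  s1: p = 21/141 = 0.1489, -p*log2(p) = 0.4092
  s2: p = 46/141 = 0.3262, -p*log2(p) = 0.5272
  s3: p = 7/141 = 0.0496, -p*log2(p) = 0.2151
  s4: p = 37/141 = 0.2624, -p*log2(p) = 0.5065
  s5: p = 30/141 = 0.2128, -p*log2(p) = 0.4750
H = sum of terms = 2.1330
Rounded to 2 decimals: 2.13

2.13


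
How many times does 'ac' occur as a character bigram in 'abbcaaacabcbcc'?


Scanning 'abbcaaacabcbcc' for bigram 'ac':
  Position 0: 'ab' -> no
  Position 1: 'bb' -> no
  Position 2: 'bc' -> no
  Position 3: 'ca' -> no
  Position 4: 'aa' -> no
  Position 5: 'aa' -> no
  Position 6: 'ac' -> MATCH
  Position 7: 'ca' -> no
  Position 8: 'ab' -> no
  Position 9: 'bc' -> no
  Position 10: 'cb' -> no
  Position 11: 'bc' -> no
  Position 12: 'cc' -> no
Total matches: 1

1


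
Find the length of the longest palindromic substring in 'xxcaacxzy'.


Scanning 'xxcaacxzy' for palindromic substrings.
Substring at positions 1-6: 'xcaacx'.
Check: reverse('xcaacx') = 'xcaacx' -> palindrome confirmed.
Neighbouring characters ('x' / 'z') break symmetry, so it cannot extend further.
No longer palindromic substring exists; longest length = 6

6


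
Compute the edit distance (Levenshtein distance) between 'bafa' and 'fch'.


Building DP table for s1='bafa' (len 4) and s2='fch' (len 3):
       f  c  h
    0  1  2  3
  b 1  1  2  3
  a 2  2  2  3
  f 3  2  3  3
  a 4  3  3  4
Edit distance = dp[4][3] = 4

4


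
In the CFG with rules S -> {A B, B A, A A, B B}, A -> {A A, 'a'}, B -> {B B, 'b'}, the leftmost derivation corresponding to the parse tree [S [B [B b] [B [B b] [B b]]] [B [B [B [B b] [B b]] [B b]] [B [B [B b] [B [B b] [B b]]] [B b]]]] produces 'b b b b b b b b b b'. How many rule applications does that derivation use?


Every bracketed nonterminal node [X ...] in the tree is produced by exactly one rule application.
Reading the tree off as a leftmost derivation:
  Step 1: S  =>  B B   (applied S -> B B)
  Step 2: B B  =>  B B B   (applied B -> B B)
  Step 3: B B B  =>  b B B   (applied B -> b)
  Step 4: b B B  =>  b B B B   (applied B -> B B)
  Step 5: b B B B  =>  b b B B   (applied B -> b)
  Step 6: b b B B  =>  b b b B   (applied B -> b)
  Step 7: b b b B  =>  b b b B B   (applied B -> B B)
  Step 8: b b b B B  =>  b b b B B B   (applied B -> B B)
  Step 9: b b b B B B  =>  b b b B B B B   (applied B -> B B)
  Step 10: b b b B B B B  =>  b b b b B B B   (applied B -> b)
  Step 11: b b b b B B B  =>  b b b b b B B   (applied B -> b)
  Step 12: b b b b b B B  =>  b b b b b b B   (applied B -> b)
  Step 13: b b b b b b B  =>  b b b b b b B B   (applied B -> B B)
  Step 14: b b b b b b B B  =>  b b b b b b B B B   (applied B -> B B)
  Step 15: b b b b b b B B B  =>  b b b b b b b B B   (applied B -> b)
  Step 16: b b b b b b b B B  =>  b b b b b b b B B B   (applied B -> B B)
  Step 17: b b b b b b b B B B  =>  b b b b b b b b B B   (applied B -> b)
  Step 18: b b b b b b b b B B  =>  b b b b b b b b b B   (applied B -> b)
  Step 19: b b b b b b b b b B  =>  b b b b b b b b b b   (applied B -> b)
Final yield: b b b b b b b b b b
Total rewrite steps: 19

19


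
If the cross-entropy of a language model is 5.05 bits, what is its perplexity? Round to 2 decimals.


Perplexity formula: PP = 2^H
H = 5.05
PP = 2^5.05
Decompose: 2^5.05 = 2^5 * 2^0.05
2^5 = 32, 2^0.05 ~ 1.0352649
PP ~ 32 * 1.0352649 = 33.1284768
Rounded to 2 decimals: 33.13

33.13


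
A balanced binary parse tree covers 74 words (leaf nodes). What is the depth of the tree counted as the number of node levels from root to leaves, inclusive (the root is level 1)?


In a balanced binary tree with n leaves the deepest leaf is ceil(log2(n)) edges below the root,
so counting node levels inclusive of root and leaves gives ceil(log2(n)) + 1 levels.
log2(74) = 6.2095
ceil(6.2095) = 7
levels = 7 + 1 = 8

8


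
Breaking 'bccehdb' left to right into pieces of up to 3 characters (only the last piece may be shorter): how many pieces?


'bccehdb' has 7 characters.
Chunking with max size 3:
  Chunk 1: 'bcc' (positions 0-2)
  Chunk 2: 'ehd' (positions 3-5)
  Chunk 3: 'b' (positions 6-6)
Total chunks: ceil(7 / 3) = 3

3


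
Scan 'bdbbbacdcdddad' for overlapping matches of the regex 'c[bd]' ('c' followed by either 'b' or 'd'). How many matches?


Pattern: c[bd] means 'c' followed by either 'b' or 'd'.
Scanning 'bdbbbacdcdddad' position-by-position:
  Pos 0: window 'bd' -> no
  Pos 1: window 'db' -> no
  Pos 2: window 'bb' -> no
  Pos 3: window 'bb' -> no
  Pos 4: window 'ba' -> no
  Pos 5: window 'ac' -> no
  Pos 6: window 'cd' -> MATCH
  Pos 7: window 'dc' -> no
  Pos 8: window 'cd' -> MATCH
  Pos 9: window 'dd' -> no
  Pos 10: window 'dd' -> no
  Pos 11: window 'da' -> no
  Pos 12: window 'ad' -> no
  Pos 13: window 'd' -> no
Total matches: 2

2


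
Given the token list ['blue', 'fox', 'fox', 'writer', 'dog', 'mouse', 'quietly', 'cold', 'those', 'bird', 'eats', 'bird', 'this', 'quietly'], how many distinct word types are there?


Listing all tokens and tracking unique types:
  Token 1: 'blue' -> NEW (unique so far: 1)
  Token 2: 'fox' -> NEW (unique so far: 2)
  Token 3: 'fox' -> duplicate (unique so far: 2)
  Token 4: 'writer' -> NEW (unique so far: 3)
  Token 5: 'dog' -> NEW (unique so far: 4)
  Token 6: 'mouse' -> NEW (unique so far: 5)
  Token 7: 'quietly' -> NEW (unique so far: 6)
  Token 8: 'cold' -> NEW (unique so far: 7)
  Token 9: 'those' -> NEW (unique so far: 8)
  Token 10: 'bird' -> NEW (unique so far: 9)
  Token 11: 'eats' -> NEW (unique so far: 10)
  Token 12: 'bird' -> duplicate (unique so far: 10)
  Token 13: 'this' -> NEW (unique so far: 11)
  Token 14: 'quietly' -> duplicate (unique so far: 11)
Unique types: ('bird', 'blue', 'cold', 'dog', 'eats', 'fox', 'mouse', 'quietly', 'this', 'those', 'writer')
Vocabulary size: 11

11


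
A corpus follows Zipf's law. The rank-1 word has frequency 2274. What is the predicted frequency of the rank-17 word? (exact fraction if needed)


Zipf's law: freq(rank) = f1 / rank
f1 = 2274, rank = 17
freq = 2274 / 17
GCD(2274, 17) = 1
Simplified: 2274/17

2274/17


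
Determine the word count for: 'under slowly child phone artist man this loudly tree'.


Counting words by splitting on spaces:
  Word 1: 'under'
  Word 2: 'slowly'
  Word 3: 'child'
  Word 4: 'phone'
  Word 5: 'artist'
  Word 6: 'man'
  Word 7: 'this'
  Word 8: 'loudly'
  Word 9: 'tree'
Total words: 9

9


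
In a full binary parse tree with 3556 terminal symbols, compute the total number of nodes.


Leaf nodes (terminals): 3556
Internal nodes = n - 1 = 3556 - 1 = 3555
Total = leaves + internal = 3556 + 3555 = 7111

7111


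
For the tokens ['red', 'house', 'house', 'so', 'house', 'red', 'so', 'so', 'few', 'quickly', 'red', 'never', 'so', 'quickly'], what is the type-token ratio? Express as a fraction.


Tokens: 14
Unique types: ('few', 'house', 'never', 'quickly', 'red', 'so') = 6
TTR = 6/14
Simplify: divide both by 2 -> 3/7
TTR = 3/7

3/7


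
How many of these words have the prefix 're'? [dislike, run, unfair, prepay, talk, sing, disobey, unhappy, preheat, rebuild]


Checking each word for prefix 're':
  'dislike' -> no (count: 0)
  'run' -> no (count: 0)
  'unfair' -> no (count: 0)
  'prepay' -> no (count: 0)
  'talk' -> no (count: 0)
  'sing' -> no (count: 0)
  'disobey' -> no (count: 0)
  'unhappy' -> no (count: 0)
  'preheat' -> no (count: 0)
  'rebuild' -> YES, starts with 're' (count: 1)
Total with prefix 're': 1

1


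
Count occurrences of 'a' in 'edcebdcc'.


Scanning 'edcebdcc' for 'a':
  No matches found.
Total occurrences of 'a': 0

0


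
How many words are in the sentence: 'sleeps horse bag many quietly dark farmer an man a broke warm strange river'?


Counting words by splitting on spaces:
  Word 1: 'sleeps'
  Word 2: 'horse'
  Word 3: 'bag'
  Word 4: 'many'
  Word 5: 'quietly'
  Word 6: 'dark'
  Word 7: 'farmer'
  Word 8: 'an'
  Word 9: 'man'
  Word 10: 'a'
  Word 11: 'broke'
  Word 12: 'warm'
  Word 13: 'strange'
  Word 14: 'river'
Total words: 14

14


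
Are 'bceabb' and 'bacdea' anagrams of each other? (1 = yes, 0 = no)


Sort characters of 'bceabb': 'abbbce'
Sort characters of 'bacdea': 'aabcde'
Sorted forms differ -> they are NOT anagrams
Result: 0

0


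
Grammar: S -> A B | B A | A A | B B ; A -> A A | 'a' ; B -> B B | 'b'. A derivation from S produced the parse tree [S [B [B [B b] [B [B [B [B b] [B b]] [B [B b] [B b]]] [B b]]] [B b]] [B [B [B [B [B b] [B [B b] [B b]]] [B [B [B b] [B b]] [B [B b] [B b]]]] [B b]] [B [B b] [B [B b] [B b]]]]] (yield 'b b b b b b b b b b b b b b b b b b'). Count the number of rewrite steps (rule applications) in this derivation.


Every bracketed nonterminal node [X ...] in the tree is produced by exactly one rule application.
Reading the tree off as a leftmost derivation:
  Step 1: S  =>  B B   (applied S -> B B)
  Step 2: B B  =>  B B B   (applied B -> B B)
  Step 3: B B B  =>  B B B B   (applied B -> B B)
  Step 4: B B B B  =>  b B B B   (applied B -> b)
  Step 5: b B B B  =>  b B B B B   (applied B -> B B)
  Step 6: b B B B B  =>  b B B B B B   (applied B -> B B)
  Step 7: b B B B B B  =>  b B B B B B B   (applied B -> B B)
  Step 8: b B B B B B B  =>  b b B B B B B   (applied B -> b)
  Step 9: b b B B B B B  =>  b b b B B B B   (applied B -> b)
  Step 10: b b b B B B B  =>  b b b B B B B B   (applied B -> B B)
  Step 11: b b b B B B B B  =>  b b b b B B B B   (applied B -> b)
  Step 12: b b b b B B B B  =>  b b b b b B B B   (applied B -> b)
  Step 13: b b b b b B B B  =>  b b b b b b B B   (applied B -> b)
  Step 14: b b b b b b B B  =>  b b b b b b b B   (applied B -> b)
  Step 15: b b b b b b b B  =>  b b b b b b b B B   (applied B -> B B)
  Step 16: b b b b b b b B B  =>  b b b b b b b B B B   (applied B -> B B)
  Step 17: b b b b b b b B B B  =>  b b b b b b b B B B B   (applied B -> B B)
  Step 18: b b b b b b b B B B B  =>  b b b b b b b B B B B B   (applied B -> B B)
  Step 19: b b b b b b b B B B B B  =>  b b b b b b b b B B B B   (applied B -> b)
  Step 20: b b b b b b b b B B B B  =>  b b b b b b b b B B B B B   (applied B -> B B)
  Step 21: b b b b b b b b B B B B B  =>  b b b b b b b b b B B B B   (applied B -> b)
  Step 22: b b b b b b b b b B B B B  =>  b b b b b b b b b b B B B   (applied B -> b)
  Step 23: b b b b b b b b b b B B B  =>  b b b b b b b b b b B B B B   (applied B -> B B)
  Step 24: b b b b b b b b b b B B B B  =>  b b b b b b b b b b B B B B B   (applied B -> B B)
  Step 25: b b b b b b b b b b B B B B B  =>  b b b b b b b b b b b B B B B   (applied B -> b)
  Step 26: b b b b b b b b b b b B B B B  =>  b b b b b b b b b b b b B B B   (applied B -> b)
  Step 27: b b b b b b b b b b b b B B B  =>  b b b b b b b b b b b b B B B B   (applied B -> B B)
  Step 28: b b b b b b b b b b b b B B B B  =>  b b b b b b b b b b b b b B B B   (applied B -> b)
  Step 29: b b b b b b b b b b b b b B B B  =>  b b b b b b b b b b b b b b B B   (applied B -> b)
  Step 30: b b b b b b b b b b b b b b B B  =>  b b b b b b b b b b b b b b b B   (applied B -> b)
  Step 31: b b b b b b b b b b b b b b b B  =>  b b b b b b b b b b b b b b b B B   (applied B -> B B)
  Step 32: b b b b b b b b b b b b b b b B B  =>  b b b b b b b b b b b b b b b b B   (applied B -> b)
  Step 33: b b b b b b b b b b b b b b b b B  =>  b b b b b b b b b b b b b b b b B B   (applied B -> B B)
  Step 34: b b b b b b b b b b b b b b b b B B  =>  b b b b b b b b b b b b b b b b b B   (applied B -> b)
  Step 35: b b b b b b b b b b b b b b b b b B  =>  b b b b b b b b b b b b b b b b b b   (applied B -> b)
Final yield: b b b b b b b b b b b b b b b b b b
Total rewrite steps: 35

35


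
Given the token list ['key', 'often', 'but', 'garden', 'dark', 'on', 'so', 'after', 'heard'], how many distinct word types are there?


Listing all tokens and tracking unique types:
  Token 1: 'key' -> NEW (unique so far: 1)
  Token 2: 'often' -> NEW (unique so far: 2)
  Token 3: 'but' -> NEW (unique so far: 3)
  Token 4: 'garden' -> NEW (unique so far: 4)
  Token 5: 'dark' -> NEW (unique so far: 5)
  Token 6: 'on' -> NEW (unique so far: 6)
  Token 7: 'so' -> NEW (unique so far: 7)
  Token 8: 'after' -> NEW (unique so far: 8)
  Token 9: 'heard' -> NEW (unique so far: 9)
Unique types: ('after', 'but', 'dark', 'garden', 'heard', 'key', 'often', 'on', 'so')
Vocabulary size: 9

9


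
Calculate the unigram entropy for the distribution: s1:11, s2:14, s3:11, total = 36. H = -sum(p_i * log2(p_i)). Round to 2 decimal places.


Computing entropy H = -sum(p_i * log2(p_i)):
  s1: p = 11/36 = 0.3056, -p*log2(p) = 0.5227
  s2: p = 14/36 = 0.3889, -p*log2(p) = 0.5299
  s3: p = 11/36 = 0.3056, -p*log2(p) = 0.5227
H = sum of terms = 1.5753
Rounded to 2 decimals: 1.58

1.58


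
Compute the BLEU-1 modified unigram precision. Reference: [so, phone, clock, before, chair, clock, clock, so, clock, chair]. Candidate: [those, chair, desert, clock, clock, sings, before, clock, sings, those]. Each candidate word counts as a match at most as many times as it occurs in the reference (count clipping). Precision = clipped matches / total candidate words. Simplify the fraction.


Reference word counts: {'before': 1, 'chair': 2, 'clock': 4, 'phone': 1, 'so': 2}
Checking each candidate word (with clipping):
  'those' -> not in reference -> no match (matches: 0)
  'chair' -> in reference (ref count 2, used 1/2) -> match (matches: 1)
  'desert' -> not in reference -> no match (matches: 1)
  'clock' -> in reference (ref count 4, used 1/4) -> match (matches: 2)
  'clock' -> in reference (ref count 4, used 2/4) -> match (matches: 3)
  'sings' -> not in reference -> no match (matches: 3)
  'before' -> in reference (ref count 1, used 1/1) -> match (matches: 4)
  'clock' -> in reference (ref count 4, used 3/4) -> match (matches: 5)
  'sings' -> not in reference -> no match (matches: 5)
  'those' -> not in reference -> no match (matches: 5)
Clipped matches: 5, Candidate length: 10
Precision = 5/10 = 1/2

1/2


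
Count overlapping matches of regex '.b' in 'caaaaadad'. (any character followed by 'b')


Pattern: .b means any character followed by 'b'.
Scanning 'caaaaadad' position-by-position:
  Pos 0: window 'ca' -> no
  Pos 1: window 'aa' -> no
  Pos 2: window 'aa' -> no
  Pos 3: window 'aa' -> no
  Pos 4: window 'aa' -> no
  Pos 5: window 'ad' -> no
  Pos 6: window 'da' -> no
  Pos 7: window 'ad' -> no
  Pos 8: window 'd' -> no
Total matches: 0

0


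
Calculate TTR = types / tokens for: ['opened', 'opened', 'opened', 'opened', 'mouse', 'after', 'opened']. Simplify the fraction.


Tokens: 7
Unique types: ('after', 'mouse', 'opened') = 3
TTR = 3/7
Already in lowest terms.

3/7


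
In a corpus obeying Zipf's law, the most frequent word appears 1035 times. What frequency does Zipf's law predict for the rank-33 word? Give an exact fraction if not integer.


Zipf's law: freq(rank) = f1 / rank
f1 = 1035, rank = 33
freq = 1035 / 33
GCD(1035, 33) = 3
Simplified: 345/11

345/11


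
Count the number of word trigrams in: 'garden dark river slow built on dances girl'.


Word trigrams from [8] words:
  Trigram 1: (garden dark river)
  Trigram 2: (dark river slow)
  Trigram 3: (river slow built)
  Trigram 4: (slow built on)
  Trigram 5: (built on dances)
  Trigram 6: (on dances girl)
Total word trigrams: 8 - 2 = 6

6


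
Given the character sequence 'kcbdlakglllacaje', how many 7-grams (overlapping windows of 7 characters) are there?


String 'kcbdlakglllacaje' has length L = 16.
Number of overlapping n-grams = L - n + 1
Substituting: 16 - 7 + 1 = 10

10


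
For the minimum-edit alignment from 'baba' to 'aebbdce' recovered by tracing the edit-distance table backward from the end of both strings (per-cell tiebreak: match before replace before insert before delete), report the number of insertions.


Edit distance = 6. Backtracking from cell (4, 7) with preference match > replace > insert > delete,
then listing the resulting alignment 'baba' -> 'aebbdce' left to right:
  Step 1: insert 'a' [insertion #1]
  Step 2: insert 'e' [insertion #2]
  Step 3: insert 'b' [insertion #3]
  Step 4: keep 'b'
  Step 5: replace a->d
  Step 6: replace b->c
  Step 7: replace a->e
Total insertions: 3

3


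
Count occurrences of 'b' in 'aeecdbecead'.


Scanning 'aeecdbecead' for 'b':
  Position 5: 'b' -> MATCH (count: 1)
Total occurrences of 'b': 1

1


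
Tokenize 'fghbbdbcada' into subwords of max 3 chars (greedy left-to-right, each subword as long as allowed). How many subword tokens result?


'fghbbdbcada' has 11 characters.
Chunking with max size 3:
  Chunk 1: 'fgh' (positions 0-2)
  Chunk 2: 'bbd' (positions 3-5)
  Chunk 3: 'bca' (positions 6-8)
  Chunk 4: 'da' (positions 9-10)
Total chunks: ceil(11 / 3) = 4

4


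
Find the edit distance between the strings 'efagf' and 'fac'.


Building DP table for s1='efagf' (len 5) and s2='fac' (len 3):
       f  a  c
    0  1  2  3
  e 1  1  2  3
  f 2  1  2  3
  a 3  2  1  2
  g 4  3  2  2
  f 5  4  3  3
Edit distance = dp[5][3] = 3

3


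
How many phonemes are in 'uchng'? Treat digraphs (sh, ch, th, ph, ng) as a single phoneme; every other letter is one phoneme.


Parsing 'uchng' greedily, digraphs first:
  'u' -> vowel phoneme (phonemes so far: 1)
  'ch' -> digraph (1 consonant phoneme) (phonemes so far: 2)
  'ng' -> digraph (1 consonant phoneme) (phonemes so far: 3)
Total phonemes: 3

3


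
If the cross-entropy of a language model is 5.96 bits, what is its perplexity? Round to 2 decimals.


Perplexity formula: PP = 2^H
H = 5.96
PP = 2^5.96
Decompose: 2^5.96 = 2^5 * 2^0.96
2^5 = 32, 2^0.96 ~ 1.9453099
PP ~ 32 * 1.9453099 = 62.2499168
Rounded to 2 decimals: 62.25

62.25


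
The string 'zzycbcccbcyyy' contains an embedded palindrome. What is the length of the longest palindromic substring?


Scanning 'zzycbcccbcyyy' for palindromic substrings.
Substring at positions 2-10: 'ycbcccbcy'.
Check: reverse('ycbcccbcy') = 'ycbcccbcy' -> palindrome confirmed.
Neighbouring characters ('z' / 'y') break symmetry, so it cannot extend further.
No longer palindromic substring exists; longest length = 9

9


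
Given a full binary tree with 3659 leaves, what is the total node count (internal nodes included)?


Leaf nodes (terminals): 3659
Internal nodes = n - 1 = 3659 - 1 = 3658
Total = leaves + internal = 3659 + 3658 = 7317

7317


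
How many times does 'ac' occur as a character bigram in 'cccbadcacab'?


Scanning 'cccbadcacab' for bigram 'ac':
  Position 0: 'cc' -> no
  Position 1: 'cc' -> no
  Position 2: 'cb' -> no
  Position 3: 'ba' -> no
  Position 4: 'ad' -> no
  Position 5: 'dc' -> no
  Position 6: 'ca' -> no
  Position 7: 'ac' -> MATCH
  Position 8: 'ca' -> no
  Position 9: 'ab' -> no
Total matches: 1

1


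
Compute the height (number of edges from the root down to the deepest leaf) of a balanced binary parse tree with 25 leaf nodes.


In a balanced binary tree with n leaves the deepest leaf is ceil(log2(n)) edges below the root.
log2(25) = 4.6439
ceil(4.6439) = 5
height (edges) = 5

5


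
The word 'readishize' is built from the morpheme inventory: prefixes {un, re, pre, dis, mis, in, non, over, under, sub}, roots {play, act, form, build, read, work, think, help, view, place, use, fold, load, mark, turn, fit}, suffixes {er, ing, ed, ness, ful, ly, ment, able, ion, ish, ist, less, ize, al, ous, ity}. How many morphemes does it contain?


Segmenting 'readishize' against the inventory:
  'read' -> root (morpheme 1)
  'ish' -> suffix (morpheme 2)
  'ize' -> suffix (morpheme 3)
Total morphemes: 3

3


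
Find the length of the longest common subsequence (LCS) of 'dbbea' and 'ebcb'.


DP table for LCS of 'dbbea' and 'ebcb':
       e  b  c  b
    0  0  0  0  0
  d 0  0  0  0  0
  b 0  0  1  1  1
  b 0  0  1  1  2
  e 0  1  1  1  2
  a 0  1  1  1  2
LCS: 'bb'
LCS length = 2

2


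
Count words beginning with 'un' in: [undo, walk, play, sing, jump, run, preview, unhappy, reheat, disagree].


Checking each word for prefix 'un':
  'undo' -> YES, starts with 'un' (count: 1)
  'walk' -> no (count: 1)
  'play' -> no (count: 1)
  'sing' -> no (count: 1)
  'jump' -> no (count: 1)
  'run' -> no (count: 1)
  'preview' -> no (count: 1)
  'unhappy' -> YES, starts with 'un' (count: 2)
  'reheat' -> no (count: 2)
  'disagree' -> no (count: 2)
Total with prefix 'un': 2

2


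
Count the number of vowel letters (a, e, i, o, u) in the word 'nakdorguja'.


Scanning each character of 'nakdorguja':
  Position 1: 'n' -> consonant (running count: 0)
  Position 2: 'a' -> vowel (running count: 1)
  Position 3: 'k' -> consonant (running count: 1)
  Position 4: 'd' -> consonant (running count: 1)
  Position 5: 'o' -> vowel (running count: 2)
  Position 6: 'r' -> consonant (running count: 2)
  Position 7: 'g' -> consonant (running count: 2)
  Position 8: 'u' -> vowel (running count: 3)
  Position 9: 'j' -> consonant (running count: 3)
  Position 10: 'a' -> vowel (running count: 4)
Total vowels: 4

4


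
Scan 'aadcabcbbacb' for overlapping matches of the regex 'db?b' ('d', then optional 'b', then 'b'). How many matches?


Pattern: db?b means 'd', then optional 'b', then 'b'.
Scanning 'aadcabcbbacb' position-by-position:
  Pos 0: window 'aad' -> no
  Pos 1: window 'adc' -> no
  Pos 2: window 'dca' -> no
  Pos 3: window 'cab' -> no
  Pos 4: window 'abc' -> no
  Pos 5: window 'bcb' -> no
  Pos 6: window 'cbb' -> no
  Pos 7: window 'bba' -> no
  Pos 8: window 'bac' -> no
  Pos 9: window 'acb' -> no
  Pos 10: window 'cb' -> no
  Pos 11: window 'b' -> no
Total matches: 0

0


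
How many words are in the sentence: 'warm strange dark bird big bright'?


Counting words by splitting on spaces:
  Word 1: 'warm'
  Word 2: 'strange'
  Word 3: 'dark'
  Word 4: 'bird'
  Word 5: 'big'
  Word 6: 'bright'
Total words: 6

6


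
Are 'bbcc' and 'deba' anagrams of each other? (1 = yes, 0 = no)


Sort characters of 'bbcc': 'bbcc'
Sort characters of 'deba': 'abde'
Sorted forms differ -> they are NOT anagrams
Result: 0

0


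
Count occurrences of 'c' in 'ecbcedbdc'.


Scanning 'ecbcedbdc' for 'c':
  Position 1: 'c' -> MATCH (count: 1)
  Position 3: 'c' -> MATCH (count: 2)
  Position 8: 'c' -> MATCH (count: 3)
Total occurrences of 'c': 3

3


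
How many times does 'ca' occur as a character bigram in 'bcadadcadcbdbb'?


Scanning 'bcadadcadcbdbb' for bigram 'ca':
  Position 0: 'bc' -> no
  Position 1: 'ca' -> MATCH
  Position 2: 'ad' -> no
  Position 3: 'da' -> no
  Position 4: 'ad' -> no
  Position 5: 'dc' -> no
  Position 6: 'ca' -> MATCH
  Position 7: 'ad' -> no
  Position 8: 'dc' -> no
  Position 9: 'cb' -> no
  Position 10: 'bd' -> no
  Position 11: 'db' -> no
  Position 12: 'bb' -> no
Total matches: 2

2


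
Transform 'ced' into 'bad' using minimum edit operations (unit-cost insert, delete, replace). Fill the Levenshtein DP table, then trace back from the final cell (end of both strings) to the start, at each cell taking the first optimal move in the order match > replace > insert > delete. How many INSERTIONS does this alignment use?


Edit distance = 2. Backtracking from cell (3, 3) with preference match > replace > insert > delete,
then listing the resulting alignment 'ced' -> 'bad' left to right:
  Step 1: replace c->b
  Step 2: replace e->a
  Step 3: keep 'd'
Total insertions: 0

0
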